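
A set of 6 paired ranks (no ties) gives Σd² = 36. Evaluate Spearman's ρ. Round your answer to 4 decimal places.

ρ = 1 − 6Σd² / [n(n²−1)] = 1 − 6×36 / (6×35)
  = 1 − 216/210 = 1 − 1.02857 ≈ -0.0286

-0.0286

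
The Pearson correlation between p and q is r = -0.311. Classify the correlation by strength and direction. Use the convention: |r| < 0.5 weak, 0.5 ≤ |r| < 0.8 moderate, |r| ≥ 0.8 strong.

r = -0.311 < 0 so the relationship is negative.
|r| = 0.311, which falls in the weak range.

weak negative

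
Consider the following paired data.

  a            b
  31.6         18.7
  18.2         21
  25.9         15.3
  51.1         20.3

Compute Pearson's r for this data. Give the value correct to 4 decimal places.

n = 4, Σa = 126.8, Σb = 75.3, Σa² = 4611.82, Σb² = 1436.87, Σab = 2406.72
nΣab − ΣaΣb = 9626.88 − 9548.04 = 78.84
nΣa² − (Σa)² = 18447.28 − 16078.24 = 2369.04; nΣb² − (Σb)² = 5747.48 − 5670.09 = 77.39
r = 78.84 / √(2369.04 × 77.39) = 78.84 / 428.1822 ≈ 0.1841

0.1841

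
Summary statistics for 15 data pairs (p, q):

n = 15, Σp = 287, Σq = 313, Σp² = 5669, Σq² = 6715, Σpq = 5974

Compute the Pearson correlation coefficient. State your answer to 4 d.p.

r = (nΣpq − ΣpΣq) / √[(nΣp² − (Σp)²)(nΣq² − (Σq)²)]
Numerator: 15×5974 − 287×313 = -221
Denominator: √[(85035 − 82369)(100725 − 97969)] = √[2666 × 2756] = 2710.6265
r = -221 / 2710.6265 ≈ -0.0815

-0.0815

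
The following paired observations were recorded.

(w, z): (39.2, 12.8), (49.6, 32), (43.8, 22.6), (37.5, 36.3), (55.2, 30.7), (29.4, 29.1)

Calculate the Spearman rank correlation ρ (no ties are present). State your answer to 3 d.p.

Rank w: 3, 5, 4, 2, 6, 1
Rank z: 1, 5, 2, 6, 4, 3
d = rank(w) − rank(z): 2, 0, 2, -4, 2, -2; Σd² = 32
ρ = 1 − 6Σd² / [n(n²−1)] = 1 − 6×32 / (6×35) = 1 − 192/210 ≈ 0.086

0.086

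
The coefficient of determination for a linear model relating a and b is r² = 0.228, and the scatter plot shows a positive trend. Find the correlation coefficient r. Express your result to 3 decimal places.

|r| = √0.228 = 0.477
The association is positive, so r = 0.477.

0.477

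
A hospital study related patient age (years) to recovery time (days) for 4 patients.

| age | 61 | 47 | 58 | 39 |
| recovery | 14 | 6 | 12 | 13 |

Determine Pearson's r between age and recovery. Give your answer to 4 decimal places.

n = 4, Σx = 205, Σy = 45, Σx² = 10815, Σy² = 545, Σxy = 2339
nΣxy − ΣxΣy = 9356 − 9225 = 131
nΣx² − (Σx)² = 43260 − 42025 = 1235; nΣy² − (Σy)² = 2180 − 2025 = 155
r = 131 / √(1235 × 155) = 131 / 437.5214 ≈ 0.2994

0.2994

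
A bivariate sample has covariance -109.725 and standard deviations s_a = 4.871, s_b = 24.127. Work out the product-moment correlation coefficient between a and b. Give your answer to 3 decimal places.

r = Cov(a,b) / (s_a · s_b) = -109.725 / (4.871 × 24.127)
  = -109.725 / 117.5226 ≈ -0.934

-0.934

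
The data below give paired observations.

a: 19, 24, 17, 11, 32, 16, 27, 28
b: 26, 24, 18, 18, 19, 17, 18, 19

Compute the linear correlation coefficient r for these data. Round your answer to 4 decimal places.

n = 8, Σa = 174, Σb = 159, Σa² = 4140, Σb² = 3235, Σab = 3472
nΣab − ΣaΣb = 27776 − 27666 = 110
nΣa² − (Σa)² = 33120 − 30276 = 2844; nΣb² − (Σb)² = 25880 − 25281 = 599
r = 110 / √(2844 × 599) = 110 / 1305.2034 ≈ 0.0843

0.0843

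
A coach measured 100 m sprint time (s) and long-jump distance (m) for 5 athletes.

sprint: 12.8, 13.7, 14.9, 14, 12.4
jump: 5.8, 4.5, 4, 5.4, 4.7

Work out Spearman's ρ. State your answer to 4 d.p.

-0.5000

Rank sprint: 2, 3, 5, 4, 1
Rank jump: 5, 2, 1, 4, 3
d = rank(sprint) − rank(jump): -3, 1, 4, 0, -2; Σd² = 30
ρ = 1 − 6Σd² / [n(n²−1)] = 1 − 6×30 / (5×24) = 1 − 180/120 ≈ -0.5000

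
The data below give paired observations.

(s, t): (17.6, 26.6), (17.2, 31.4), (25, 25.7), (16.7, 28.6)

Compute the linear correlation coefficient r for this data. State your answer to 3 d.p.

-0.650

n = 4, Σs = 76.5, Σt = 112.3, Σs² = 1509.49, Σt² = 3171.97, Σst = 2128.36
nΣst − ΣsΣt = 8513.44 − 8590.95 = -77.51
nΣs² − (Σs)² = 6037.96 − 5852.25 = 185.71; nΣt² − (Σt)² = 12687.88 − 12611.29 = 76.59
r = -77.51 / √(185.71 × 76.59) = -77.51 / 119.2624 ≈ -0.650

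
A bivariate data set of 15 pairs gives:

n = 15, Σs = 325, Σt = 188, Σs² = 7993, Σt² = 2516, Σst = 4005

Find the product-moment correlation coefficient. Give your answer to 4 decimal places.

r = (nΣst − ΣsΣt) / √[(nΣs² − (Σs)²)(nΣt² − (Σt)²)]
Numerator: 15×4005 − 325×188 = -1025
Denominator: √[(119895 − 105625)(37740 − 35344)] = √[14270 × 2396] = 5847.3002
r = -1025 / 5847.3002 ≈ -0.1753

-0.1753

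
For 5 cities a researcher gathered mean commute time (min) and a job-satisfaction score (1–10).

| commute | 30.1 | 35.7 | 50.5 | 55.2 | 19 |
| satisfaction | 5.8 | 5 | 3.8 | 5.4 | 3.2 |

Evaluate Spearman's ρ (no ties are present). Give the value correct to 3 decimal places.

Rank commute: 2, 3, 4, 5, 1
Rank satisfaction: 5, 3, 2, 4, 1
d = rank(commute) − rank(satisfaction): -3, 0, 2, 1, 0; Σd² = 14
ρ = 1 − 6Σd² / [n(n²−1)] = 1 − 6×14 / (5×24) = 1 − 84/120 ≈ 0.300

0.300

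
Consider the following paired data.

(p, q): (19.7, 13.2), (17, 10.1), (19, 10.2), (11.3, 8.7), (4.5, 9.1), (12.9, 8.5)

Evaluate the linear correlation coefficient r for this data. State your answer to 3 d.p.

n = 6, Σp = 84.4, Σq = 59.8, Σp² = 1352.44, Σq² = 611.04, Σpq = 874.45
nΣpq − ΣpΣq = 5246.7 − 5047.12 = 199.58
nΣp² − (Σp)² = 8114.64 − 7123.36 = 991.28; nΣq² − (Σq)² = 3666.24 − 3576.04 = 90.2
r = 199.58 / √(991.28 × 90.2) = 199.58 / 299.0208 ≈ 0.667

0.667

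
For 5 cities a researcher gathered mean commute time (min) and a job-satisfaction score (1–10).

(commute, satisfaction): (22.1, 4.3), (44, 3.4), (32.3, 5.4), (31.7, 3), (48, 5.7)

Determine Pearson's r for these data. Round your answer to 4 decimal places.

0.2272

n = 5, Σx = 178.1, Σy = 21.8, Σx² = 6776.59, Σy² = 100.7, Σxy = 787.75
nΣxy − ΣxΣy = 3938.75 − 3882.58 = 56.17
nΣx² − (Σx)² = 33882.95 − 31719.61 = 2163.34; nΣy² − (Σy)² = 503.5 − 475.24 = 28.26
r = 56.17 / √(2163.34 × 28.26) = 56.17 / 247.2569 ≈ 0.2272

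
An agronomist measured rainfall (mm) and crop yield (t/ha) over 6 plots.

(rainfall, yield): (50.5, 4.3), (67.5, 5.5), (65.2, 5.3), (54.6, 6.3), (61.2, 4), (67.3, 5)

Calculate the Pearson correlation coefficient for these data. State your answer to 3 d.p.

0.112

n = 6, Σx = 366.3, Σy = 30.4, Σx² = 22613.43, Σy² = 157.52, Σxy = 1859.24
nΣxy − ΣxΣy = 11155.44 − 11135.52 = 19.92
nΣx² − (Σx)² = 135680.58 − 134175.69 = 1504.89; nΣy² − (Σy)² = 945.12 − 924.16 = 20.96
r = 19.92 / √(1504.89 × 20.96) = 19.92 / 177.6021 ≈ 0.112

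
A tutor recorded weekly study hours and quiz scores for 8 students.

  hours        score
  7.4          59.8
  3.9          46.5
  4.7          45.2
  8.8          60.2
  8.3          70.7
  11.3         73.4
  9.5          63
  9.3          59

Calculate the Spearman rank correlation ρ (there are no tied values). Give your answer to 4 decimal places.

Rank hours: 3, 1, 2, 5, 4, 8, 7, 6
Rank score: 4, 2, 1, 5, 7, 8, 6, 3
d = rank(hours) − rank(score): -1, -1, 1, 0, -3, 0, 1, 3; Σd² = 22
ρ = 1 − 6Σd² / [n(n²−1)] = 1 − 6×22 / (8×63) = 1 − 132/504 ≈ 0.7381

0.7381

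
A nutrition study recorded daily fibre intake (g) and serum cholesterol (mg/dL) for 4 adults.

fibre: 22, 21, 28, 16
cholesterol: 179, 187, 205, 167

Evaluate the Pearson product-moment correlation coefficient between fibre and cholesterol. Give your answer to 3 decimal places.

n = 4, Σx = 87, Σy = 738, Σx² = 1965, Σy² = 136924, Σxy = 16277
nΣxy − ΣxΣy = 65108 − 64206 = 902
nΣx² − (Σx)² = 7860 − 7569 = 291; nΣy² − (Σy)² = 547696 − 544644 = 3052
r = 902 / √(291 × 3052) = 902 / 942.4076 ≈ 0.957

0.957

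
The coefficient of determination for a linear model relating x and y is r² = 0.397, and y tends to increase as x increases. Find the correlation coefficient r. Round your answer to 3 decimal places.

|r| = √0.397 = 0.630
The association is positive, so r = 0.630.

0.630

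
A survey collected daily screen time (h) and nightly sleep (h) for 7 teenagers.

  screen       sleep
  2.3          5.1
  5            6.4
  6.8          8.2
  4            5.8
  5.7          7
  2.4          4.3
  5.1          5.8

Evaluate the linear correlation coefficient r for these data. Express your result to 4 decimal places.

0.9382

n = 7, Σx = 31.3, Σy = 42.6, Σx² = 156.79, Σy² = 268.98, Σxy = 202.49
nΣxy − ΣxΣy = 1417.43 − 1333.38 = 84.05
nΣx² − (Σx)² = 1097.53 − 979.69 = 117.84; nΣy² − (Σy)² = 1882.86 − 1814.76 = 68.1
r = 84.05 / √(117.84 × 68.1) = 84.05 / 89.5818 ≈ 0.9382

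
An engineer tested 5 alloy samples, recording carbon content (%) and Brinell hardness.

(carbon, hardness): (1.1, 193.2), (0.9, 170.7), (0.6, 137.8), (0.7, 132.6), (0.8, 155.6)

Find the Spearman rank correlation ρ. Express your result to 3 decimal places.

0.900

Rank carbon: 5, 4, 1, 2, 3
Rank hardness: 5, 4, 2, 1, 3
d = rank(carbon) − rank(hardness): 0, 0, -1, 1, 0; Σd² = 2
ρ = 1 − 6Σd² / [n(n²−1)] = 1 − 6×2 / (5×24) = 1 − 12/120 ≈ 0.900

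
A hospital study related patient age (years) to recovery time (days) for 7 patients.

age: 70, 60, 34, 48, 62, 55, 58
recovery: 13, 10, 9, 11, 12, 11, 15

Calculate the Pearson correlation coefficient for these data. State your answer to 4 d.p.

0.6171

n = 7, Σx = 387, Σy = 81, Σx² = 22193, Σy² = 961, Σxy = 4563
nΣxy − ΣxΣy = 31941 − 31347 = 594
nΣx² − (Σx)² = 155351 − 149769 = 5582; nΣy² − (Σy)² = 6727 − 6561 = 166
r = 594 / √(5582 × 166) = 594 / 962.6069 ≈ 0.6171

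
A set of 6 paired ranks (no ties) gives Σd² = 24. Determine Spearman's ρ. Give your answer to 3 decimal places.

0.314

ρ = 1 − 6Σd² / [n(n²−1)] = 1 − 6×24 / (6×35)
  = 1 − 144/210 = 1 − 0.6857 ≈ 0.314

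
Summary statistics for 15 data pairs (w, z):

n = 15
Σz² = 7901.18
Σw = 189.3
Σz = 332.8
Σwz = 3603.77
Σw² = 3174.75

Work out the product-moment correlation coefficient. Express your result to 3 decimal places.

-0.935

r = (nΣwz − ΣwΣz) / √[(nΣw² − (Σw)²)(nΣz² − (Σz)²)]
Numerator: 15×3603.77 − 189.3×332.8 = -8942.49
Denominator: √[(47621.25 − 35834.49)(118517.7 − 110755.84)] = √[11786.76 × 7761.86] = 9564.8932
r = -8942.49 / 9564.8932 ≈ -0.935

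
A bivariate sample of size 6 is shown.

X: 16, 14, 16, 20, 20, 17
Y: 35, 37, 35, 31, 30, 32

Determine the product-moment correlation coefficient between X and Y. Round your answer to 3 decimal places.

n = 6, ΣX = 103, ΣY = 200, ΣX² = 1797, ΣY² = 6704, ΣXY = 3402
nΣXY − ΣXΣY = 20412 − 20600 = -188
nΣX² − (ΣX)² = 10782 − 10609 = 173; nΣY² − (ΣY)² = 40224 − 40000 = 224
r = -188 / √(173 × 224) = -188 / 196.8553 ≈ -0.955

-0.955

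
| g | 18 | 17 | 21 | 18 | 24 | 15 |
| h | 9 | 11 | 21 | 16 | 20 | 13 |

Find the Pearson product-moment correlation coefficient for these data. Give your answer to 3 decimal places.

n = 6, Σg = 113, Σh = 90, Σg² = 2179, Σh² = 1468, Σgh = 1753
nΣgh − ΣgΣh = 10518 − 10170 = 348
nΣg² − (Σg)² = 13074 − 12769 = 305; nΣh² − (Σh)² = 8808 − 8100 = 708
r = 348 / √(305 × 708) = 348 / 464.6934 ≈ 0.749

0.749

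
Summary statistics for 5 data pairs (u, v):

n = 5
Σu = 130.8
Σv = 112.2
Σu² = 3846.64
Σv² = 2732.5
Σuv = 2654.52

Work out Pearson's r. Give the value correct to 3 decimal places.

r = (nΣuv − ΣuΣv) / √[(nΣu² − (Σu)²)(nΣv² − (Σv)²)]
Numerator: 5×2654.52 − 130.8×112.2 = -1403.16
Denominator: √[(19233.2 − 17108.64)(13662.5 − 12588.84)] = √[2124.56 × 1073.66] = 1510.3162
r = -1403.16 / 1510.3162 ≈ -0.929

-0.929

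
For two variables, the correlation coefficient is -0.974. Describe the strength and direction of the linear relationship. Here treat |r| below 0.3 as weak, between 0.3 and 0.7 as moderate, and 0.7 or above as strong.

strong negative

r = -0.974 < 0 so the relationship is negative.
|r| = 0.974, which falls in the strong range.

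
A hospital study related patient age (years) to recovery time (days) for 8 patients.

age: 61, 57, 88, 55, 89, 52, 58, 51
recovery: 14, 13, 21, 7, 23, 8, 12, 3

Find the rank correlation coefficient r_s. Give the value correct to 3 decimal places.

0.952

Rank age: 6, 4, 7, 3, 8, 2, 5, 1
Rank recovery: 6, 5, 7, 2, 8, 3, 4, 1
d = rank(age) − rank(recovery): 0, -1, 0, 1, 0, -1, 1, 0; Σd² = 4
ρ = 1 − 6Σd² / [n(n²−1)] = 1 − 6×4 / (8×63) = 1 − 24/504 ≈ 0.952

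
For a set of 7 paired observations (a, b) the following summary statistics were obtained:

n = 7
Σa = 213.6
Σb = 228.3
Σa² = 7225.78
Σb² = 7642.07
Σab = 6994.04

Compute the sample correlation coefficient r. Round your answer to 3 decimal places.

0.074

r = (nΣab − ΣaΣb) / √[(nΣa² − (Σa)²)(nΣb² − (Σb)²)]
Numerator: 7×6994.04 − 213.6×228.3 = 193.4
Denominator: √[(50580.46 − 45624.96)(53494.49 − 52120.89)] = √[4955.5 × 1373.6] = 2608.9988
r = 193.4 / 2608.9988 ≈ 0.074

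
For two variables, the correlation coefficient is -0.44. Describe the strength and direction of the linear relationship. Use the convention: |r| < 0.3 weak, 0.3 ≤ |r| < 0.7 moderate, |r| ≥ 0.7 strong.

r = -0.44 < 0 so the relationship is negative.
|r| = 0.44, which falls in the moderate range.

moderate negative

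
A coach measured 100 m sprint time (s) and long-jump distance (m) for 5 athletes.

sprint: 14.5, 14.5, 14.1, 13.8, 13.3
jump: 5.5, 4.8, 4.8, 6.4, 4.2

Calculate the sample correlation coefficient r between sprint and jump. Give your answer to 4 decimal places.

0.2234

n = 5, Σx = 70.2, Σy = 25.7, Σx² = 986.64, Σy² = 134.93, Σxy = 361.21
nΣxy − ΣxΣy = 1806.05 − 1804.14 = 1.91
nΣx² − (Σx)² = 4933.2 − 4928.04 = 5.16; nΣy² − (Σy)² = 674.65 − 660.49 = 14.16
r = 1.91 / √(5.16 × 14.16) = 1.91 / 8.5478 ≈ 0.2234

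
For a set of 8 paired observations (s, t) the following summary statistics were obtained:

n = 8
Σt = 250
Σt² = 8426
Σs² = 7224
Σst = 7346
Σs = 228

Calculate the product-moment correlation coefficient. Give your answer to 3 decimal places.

0.331

r = (nΣst − ΣsΣt) / √[(nΣs² − (Σs)²)(nΣt² − (Σt)²)]
Numerator: 8×7346 − 228×250 = 1768
Denominator: √[(57792 − 51984)(67408 − 62500)] = √[5808 × 4908] = 5339.0696
r = 1768 / 5339.0696 ≈ 0.331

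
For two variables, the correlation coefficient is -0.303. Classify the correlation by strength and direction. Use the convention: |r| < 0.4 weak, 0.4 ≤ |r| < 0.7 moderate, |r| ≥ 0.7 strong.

weak negative

r = -0.303 < 0 so the relationship is negative.
|r| = 0.303, which falls in the weak range.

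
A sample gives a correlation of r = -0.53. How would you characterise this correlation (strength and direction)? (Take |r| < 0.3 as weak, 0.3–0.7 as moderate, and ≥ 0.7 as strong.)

r = -0.53 < 0 so the relationship is negative.
|r| = 0.53, which falls in the moderate range.

moderate negative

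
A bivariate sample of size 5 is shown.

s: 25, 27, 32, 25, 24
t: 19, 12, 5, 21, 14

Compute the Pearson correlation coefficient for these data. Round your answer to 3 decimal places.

n = 5, Σs = 133, Σt = 71, Σs² = 3579, Σt² = 1167, Σst = 1820
nΣst − ΣsΣt = 9100 − 9443 = -343
nΣs² − (Σs)² = 17895 − 17689 = 206; nΣt² − (Σt)² = 5835 − 5041 = 794
r = -343 / √(206 × 794) = -343 / 404.4305 ≈ -0.848

-0.848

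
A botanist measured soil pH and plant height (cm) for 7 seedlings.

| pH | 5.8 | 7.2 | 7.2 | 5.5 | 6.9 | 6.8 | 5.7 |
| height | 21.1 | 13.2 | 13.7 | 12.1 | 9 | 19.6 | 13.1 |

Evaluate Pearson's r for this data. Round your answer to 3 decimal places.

-0.168

n = 7, Σx = 45.1, Σy = 101.8, Σx² = 293.91, Σy² = 1590.32, Σxy = 652.66
nΣxy − ΣxΣy = 4568.62 − 4591.18 = -22.56
nΣx² − (Σx)² = 2057.37 − 2034.01 = 23.36; nΣy² − (Σy)² = 11132.24 − 10363.24 = 769
r = -22.56 / √(23.36 × 769) = -22.56 / 134.0293 ≈ -0.168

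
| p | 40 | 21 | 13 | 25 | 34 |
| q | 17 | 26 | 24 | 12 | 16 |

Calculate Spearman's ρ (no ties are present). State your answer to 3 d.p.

-0.500

Rank p: 5, 2, 1, 3, 4
Rank q: 3, 5, 4, 1, 2
d = rank(p) − rank(q): 2, -3, -3, 2, 2; Σd² = 30
ρ = 1 − 6Σd² / [n(n²−1)] = 1 − 6×30 / (5×24) = 1 − 180/120 ≈ -0.500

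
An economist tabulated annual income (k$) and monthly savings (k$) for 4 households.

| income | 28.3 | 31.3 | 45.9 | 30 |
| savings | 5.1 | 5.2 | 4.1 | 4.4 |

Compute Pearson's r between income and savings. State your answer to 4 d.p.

n = 4, Σx = 135.5, Σy = 18.8, Σx² = 4787.39, Σy² = 89.22, Σxy = 627.28
nΣxy − ΣxΣy = 2509.12 − 2547.4 = -38.28
nΣx² − (Σx)² = 19149.56 − 18360.25 = 789.31; nΣy² − (Σy)² = 356.88 − 353.44 = 3.44
r = -38.28 / √(789.31 × 3.44) = -38.28 / 52.1078 ≈ -0.7346

-0.7346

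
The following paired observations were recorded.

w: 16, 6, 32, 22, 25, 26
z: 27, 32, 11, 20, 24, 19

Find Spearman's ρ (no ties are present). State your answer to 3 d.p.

Rank w: 2, 1, 6, 3, 4, 5
Rank z: 5, 6, 1, 3, 4, 2
d = rank(w) − rank(z): -3, -5, 5, 0, 0, 3; Σd² = 68
ρ = 1 − 6Σd² / [n(n²−1)] = 1 − 6×68 / (6×35) = 1 − 408/210 ≈ -0.943

-0.943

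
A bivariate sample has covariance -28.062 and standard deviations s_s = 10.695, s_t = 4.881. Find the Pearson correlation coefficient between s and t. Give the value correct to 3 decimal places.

r = Cov(s,t) / (s_s · s_t) = -28.062 / (10.695 × 4.881)
  = -28.062 / 52.2023 ≈ -0.538

-0.538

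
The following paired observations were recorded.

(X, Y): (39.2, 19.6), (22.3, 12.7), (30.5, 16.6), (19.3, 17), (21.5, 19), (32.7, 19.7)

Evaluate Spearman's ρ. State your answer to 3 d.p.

0.486

Rank X: 6, 3, 4, 1, 2, 5
Rank Y: 5, 1, 2, 3, 4, 6
d = rank(X) − rank(Y): 1, 2, 2, -2, -2, -1; Σd² = 18
ρ = 1 − 6Σd² / [n(n²−1)] = 1 − 6×18 / (6×35) = 1 − 108/210 ≈ 0.486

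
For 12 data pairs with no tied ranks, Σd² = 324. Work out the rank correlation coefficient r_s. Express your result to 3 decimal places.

ρ = 1 − 6Σd² / [n(n²−1)] = 1 − 6×324 / (12×143)
  = 1 − 1944/1716 = 1 − 1.1329 ≈ -0.133

-0.133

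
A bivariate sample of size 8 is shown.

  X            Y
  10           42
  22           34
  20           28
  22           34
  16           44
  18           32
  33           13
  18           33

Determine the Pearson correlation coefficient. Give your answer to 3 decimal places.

-0.894

n = 8, ΣX = 159, ΣY = 260, ΣX² = 3461, ΣY² = 9078, ΣXY = 4779
nΣXY − ΣXΣY = 38232 − 41340 = -3108
nΣX² − (ΣX)² = 27688 − 25281 = 2407; nΣY² − (ΣY)² = 72624 − 67600 = 5024
r = -3108 / √(2407 × 5024) = -3108 / 3477.4657 ≈ -0.894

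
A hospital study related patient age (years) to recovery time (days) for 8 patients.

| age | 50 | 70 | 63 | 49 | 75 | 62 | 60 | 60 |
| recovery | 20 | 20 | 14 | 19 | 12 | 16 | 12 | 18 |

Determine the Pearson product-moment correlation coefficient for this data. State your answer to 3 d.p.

n = 8, Σx = 489, Σy = 131, Σx² = 30439, Σy² = 2225, Σxy = 7905
nΣxy − ΣxΣy = 63240 − 64059 = -819
nΣx² − (Σx)² = 243512 − 239121 = 4391; nΣy² − (Σy)² = 17800 − 17161 = 639
r = -819 / √(4391 × 639) = -819 / 1675.0669 ≈ -0.489

-0.489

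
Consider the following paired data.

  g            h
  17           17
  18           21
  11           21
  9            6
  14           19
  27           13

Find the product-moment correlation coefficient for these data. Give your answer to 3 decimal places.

0.092

n = 6, Σg = 96, Σh = 97, Σg² = 1740, Σh² = 1737, Σgh = 1569
nΣgh − ΣgΣh = 9414 − 9312 = 102
nΣg² − (Σg)² = 10440 − 9216 = 1224; nΣh² − (Σh)² = 10422 − 9409 = 1013
r = 102 / √(1224 × 1013) = 102 / 1113.5134 ≈ 0.092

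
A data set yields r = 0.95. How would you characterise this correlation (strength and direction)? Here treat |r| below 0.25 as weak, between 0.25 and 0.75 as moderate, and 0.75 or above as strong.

r = 0.95 > 0 so the relationship is positive.
|r| = 0.95, which falls in the strong range.

strong positive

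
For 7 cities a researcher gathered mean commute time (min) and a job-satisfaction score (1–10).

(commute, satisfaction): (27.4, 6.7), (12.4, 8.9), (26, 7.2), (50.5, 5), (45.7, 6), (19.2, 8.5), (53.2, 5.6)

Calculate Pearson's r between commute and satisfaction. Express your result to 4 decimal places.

n = 7, Σx = 234.4, Σy = 47.9, Σx² = 9418.14, Σy² = 340.55, Σxy = 1468.96
nΣxy − ΣxΣy = 10282.72 − 11227.76 = -945.04
nΣx² − (Σx)² = 65926.98 − 54943.36 = 10983.62; nΣy² − (Σy)² = 2383.85 − 2294.41 = 89.44
r = -945.04 / √(10983.62 × 89.44) = -945.04 / 991.1483 ≈ -0.9535

-0.9535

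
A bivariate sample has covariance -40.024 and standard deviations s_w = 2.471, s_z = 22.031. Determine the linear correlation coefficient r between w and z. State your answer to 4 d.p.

r = Cov(w,z) / (s_w · s_z) = -40.024 / (2.471 × 22.031)
  = -40.024 / 54.4386 ≈ -0.7352

-0.7352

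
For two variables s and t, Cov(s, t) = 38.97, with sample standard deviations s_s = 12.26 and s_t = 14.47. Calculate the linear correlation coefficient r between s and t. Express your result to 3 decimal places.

r = Cov(s,t) / (s_s · s_t) = 38.97 / (12.26 × 14.47)
  = 38.97 / 177.4022 ≈ 0.220

0.220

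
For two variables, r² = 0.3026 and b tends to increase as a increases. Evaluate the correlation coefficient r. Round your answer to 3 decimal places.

|r| = √0.3026 = 0.550
The association is positive, so r = 0.550.

0.550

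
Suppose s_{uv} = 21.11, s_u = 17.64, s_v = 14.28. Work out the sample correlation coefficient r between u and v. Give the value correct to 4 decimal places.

r = Cov(u,v) / (s_u · s_v) = 21.11 / (17.64 × 14.28)
  = 21.11 / 251.8992 ≈ 0.0838

0.0838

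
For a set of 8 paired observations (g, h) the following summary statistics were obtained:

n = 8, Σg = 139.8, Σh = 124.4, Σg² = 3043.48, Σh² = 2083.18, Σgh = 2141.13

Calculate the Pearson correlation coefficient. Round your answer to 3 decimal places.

r = (nΣgh − ΣgΣh) / √[(nΣg² − (Σg)²)(nΣh² − (Σh)²)]
Numerator: 8×2141.13 − 139.8×124.4 = -262.08
Denominator: √[(24347.84 − 19544.04)(16665.44 − 15475.36)] = √[4803.8 × 1190.08] = 2391.0053
r = -262.08 / 2391.0053 ≈ -0.110

-0.110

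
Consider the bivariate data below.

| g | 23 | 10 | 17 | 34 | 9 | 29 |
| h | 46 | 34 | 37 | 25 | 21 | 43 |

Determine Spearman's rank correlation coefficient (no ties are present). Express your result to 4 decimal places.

Rank g: 4, 2, 3, 6, 1, 5
Rank h: 6, 3, 4, 2, 1, 5
d = rank(g) − rank(h): -2, -1, -1, 4, 0, 0; Σd² = 22
ρ = 1 − 6Σd² / [n(n²−1)] = 1 − 6×22 / (6×35) = 1 − 132/210 ≈ 0.3714

0.3714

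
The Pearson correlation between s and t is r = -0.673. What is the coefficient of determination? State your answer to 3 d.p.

r² = (-0.673)² = 0.453

0.453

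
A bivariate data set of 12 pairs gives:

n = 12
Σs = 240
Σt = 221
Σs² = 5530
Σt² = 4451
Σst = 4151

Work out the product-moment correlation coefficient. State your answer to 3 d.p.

-0.510

r = (nΣst − ΣsΣt) / √[(nΣs² − (Σs)²)(nΣt² − (Σt)²)]
Numerator: 12×4151 − 240×221 = -3228
Denominator: √[(66360 − 57600)(53412 − 48841)] = √[8760 × 4571] = 6327.8717
r = -3228 / 6327.8717 ≈ -0.510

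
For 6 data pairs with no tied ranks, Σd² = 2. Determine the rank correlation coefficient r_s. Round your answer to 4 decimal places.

ρ = 1 − 6Σd² / [n(n²−1)] = 1 − 6×2 / (6×35)
  = 1 − 12/210 = 1 − 0.05714 ≈ 0.9429

0.9429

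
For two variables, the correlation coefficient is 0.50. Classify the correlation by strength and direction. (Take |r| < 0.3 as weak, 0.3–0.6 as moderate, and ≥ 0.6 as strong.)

r = 0.50 > 0 so the relationship is positive.
|r| = 0.50, which falls in the moderate range.

moderate positive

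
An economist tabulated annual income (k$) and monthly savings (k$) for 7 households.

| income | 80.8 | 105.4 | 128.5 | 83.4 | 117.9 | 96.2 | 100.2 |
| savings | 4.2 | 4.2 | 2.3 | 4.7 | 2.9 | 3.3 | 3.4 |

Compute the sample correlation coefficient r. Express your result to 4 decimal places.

n = 7, Σx = 712.4, Σy = 25, Σx² = 74300.5, Σy² = 93.52, Σxy = 2469.62
nΣxy − ΣxΣy = 17287.34 − 17810 = -522.66
nΣx² − (Σx)² = 520103.5 − 507513.76 = 12589.74; nΣy² − (Σy)² = 654.64 − 625 = 29.64
r = -522.66 / √(12589.74 × 29.64) = -522.66 / 610.8681 ≈ -0.8556

-0.8556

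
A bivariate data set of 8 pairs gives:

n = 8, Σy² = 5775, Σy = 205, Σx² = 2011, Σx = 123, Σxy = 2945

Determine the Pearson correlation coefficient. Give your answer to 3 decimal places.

-0.827

r = (nΣxy − ΣxΣy) / √[(nΣx² − (Σx)²)(nΣy² − (Σy)²)]
Numerator: 8×2945 − 123×205 = -1655
Denominator: √[(16088 − 15129)(46200 − 42025)] = √[959 × 4175] = 2000.9560
r = -1655 / 2000.9560 ≈ -0.827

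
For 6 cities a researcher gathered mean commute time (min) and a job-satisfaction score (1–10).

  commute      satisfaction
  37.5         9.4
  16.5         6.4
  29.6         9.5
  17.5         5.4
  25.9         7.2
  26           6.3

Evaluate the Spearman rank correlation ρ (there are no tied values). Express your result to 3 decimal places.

0.657

Rank commute: 6, 1, 5, 2, 3, 4
Rank satisfaction: 5, 3, 6, 1, 4, 2
d = rank(commute) − rank(satisfaction): 1, -2, -1, 1, -1, 2; Σd² = 12
ρ = 1 − 6Σd² / [n(n²−1)] = 1 − 6×12 / (6×35) = 1 − 72/210 ≈ 0.657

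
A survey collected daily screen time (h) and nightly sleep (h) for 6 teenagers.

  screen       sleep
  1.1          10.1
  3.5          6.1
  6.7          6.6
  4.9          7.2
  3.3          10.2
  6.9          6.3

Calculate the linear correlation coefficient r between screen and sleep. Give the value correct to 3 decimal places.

-0.736

n = 6, Σx = 26.4, Σy = 46.5, Σx² = 140.86, Σy² = 378.35, Σxy = 189.09
nΣxy − ΣxΣy = 1134.54 − 1227.6 = -93.06
nΣx² − (Σx)² = 845.16 − 696.96 = 148.2; nΣy² − (Σy)² = 2270.1 − 2162.25 = 107.85
r = -93.06 / √(148.2 × 107.85) = -93.06 / 126.4254 ≈ -0.736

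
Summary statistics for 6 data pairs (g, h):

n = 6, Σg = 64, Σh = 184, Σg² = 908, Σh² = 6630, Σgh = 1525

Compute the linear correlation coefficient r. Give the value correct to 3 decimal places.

-0.928

r = (nΣgh − ΣgΣh) / √[(nΣg² − (Σg)²)(nΣh² − (Σh)²)]
Numerator: 6×1525 − 64×184 = -2626
Denominator: √[(5448 − 4096)(39780 − 33856)] = √[1352 × 5924] = 2830.0615
r = -2626 / 2830.0615 ≈ -0.928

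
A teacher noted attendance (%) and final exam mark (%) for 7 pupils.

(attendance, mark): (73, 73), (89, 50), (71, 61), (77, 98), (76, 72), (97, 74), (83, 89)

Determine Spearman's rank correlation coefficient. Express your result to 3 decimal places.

0.214

Rank attendance: 2, 6, 1, 4, 3, 7, 5
Rank mark: 4, 1, 2, 7, 3, 5, 6
d = rank(attendance) − rank(mark): -2, 5, -1, -3, 0, 2, -1; Σd² = 44
ρ = 1 − 6Σd² / [n(n²−1)] = 1 − 6×44 / (7×48) = 1 − 264/336 ≈ 0.214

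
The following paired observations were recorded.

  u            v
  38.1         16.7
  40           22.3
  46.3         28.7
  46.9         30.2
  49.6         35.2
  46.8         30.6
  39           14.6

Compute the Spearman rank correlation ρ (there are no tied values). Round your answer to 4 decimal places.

Rank u: 1, 3, 4, 6, 7, 5, 2
Rank v: 2, 3, 4, 5, 7, 6, 1
d = rank(u) − rank(v): -1, 0, 0, 1, 0, -1, 1; Σd² = 4
ρ = 1 − 6Σd² / [n(n²−1)] = 1 − 6×4 / (7×48) = 1 − 24/336 ≈ 0.9286

0.9286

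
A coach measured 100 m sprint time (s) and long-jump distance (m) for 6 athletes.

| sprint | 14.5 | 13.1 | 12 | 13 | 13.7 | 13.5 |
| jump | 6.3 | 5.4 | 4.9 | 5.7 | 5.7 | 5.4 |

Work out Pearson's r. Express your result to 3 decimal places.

n = 6, Σx = 79.8, Σy = 33.4, Σx² = 1064.8, Σy² = 187, Σxy = 445.98
nΣxy − ΣxΣy = 2675.88 − 2665.32 = 10.56
nΣx² − (Σx)² = 6388.8 − 6368.04 = 20.76; nΣy² − (Σy)² = 1122 − 1115.56 = 6.44
r = 10.56 / √(20.76 × 6.44) = 10.56 / 11.5626 ≈ 0.913

0.913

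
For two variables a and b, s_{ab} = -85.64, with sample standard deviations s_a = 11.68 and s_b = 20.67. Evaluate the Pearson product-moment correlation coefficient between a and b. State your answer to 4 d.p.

r = Cov(a,b) / (s_a · s_b) = -85.64 / (11.68 × 20.67)
  = -85.64 / 241.4256 ≈ -0.3547

-0.3547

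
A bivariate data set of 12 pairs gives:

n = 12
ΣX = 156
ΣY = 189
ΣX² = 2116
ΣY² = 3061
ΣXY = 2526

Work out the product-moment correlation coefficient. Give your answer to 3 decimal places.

r = (nΣXY − ΣXΣY) / √[(nΣX² − (ΣX)²)(nΣY² − (ΣY)²)]
Numerator: 12×2526 − 156×189 = 828
Denominator: √[(25392 − 24336)(36732 − 35721)] = √[1056 × 1011] = 1033.2551
r = 828 / 1033.2551 ≈ 0.801

0.801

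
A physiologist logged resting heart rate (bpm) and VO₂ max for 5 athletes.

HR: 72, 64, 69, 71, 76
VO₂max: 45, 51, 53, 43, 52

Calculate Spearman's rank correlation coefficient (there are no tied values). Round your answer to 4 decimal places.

-0.1000

Rank HR: 4, 1, 2, 3, 5
Rank VO₂max: 2, 3, 5, 1, 4
d = rank(HR) − rank(VO₂max): 2, -2, -3, 2, 1; Σd² = 22
ρ = 1 − 6Σd² / [n(n²−1)] = 1 − 6×22 / (5×24) = 1 − 132/120 ≈ -0.1000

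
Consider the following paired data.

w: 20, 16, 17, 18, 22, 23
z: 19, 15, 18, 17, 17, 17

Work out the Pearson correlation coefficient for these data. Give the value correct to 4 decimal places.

0.3040

n = 6, Σw = 116, Σz = 103, Σw² = 2282, Σz² = 1777, Σwz = 1997
nΣwz − ΣwΣz = 11982 − 11948 = 34
nΣw² − (Σw)² = 13692 − 13456 = 236; nΣz² − (Σz)² = 10662 − 10609 = 53
r = 34 / √(236 × 53) = 34 / 111.8392 ≈ 0.3040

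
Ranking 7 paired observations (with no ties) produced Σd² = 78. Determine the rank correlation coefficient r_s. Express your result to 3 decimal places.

ρ = 1 − 6Σd² / [n(n²−1)] = 1 − 6×78 / (7×48)
  = 1 − 468/336 = 1 − 1.3929 ≈ -0.393

-0.393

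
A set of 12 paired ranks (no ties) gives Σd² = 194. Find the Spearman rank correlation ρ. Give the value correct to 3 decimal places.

0.322

ρ = 1 − 6Σd² / [n(n²−1)] = 1 − 6×194 / (12×143)
  = 1 − 1164/1716 = 1 − 0.6783 ≈ 0.322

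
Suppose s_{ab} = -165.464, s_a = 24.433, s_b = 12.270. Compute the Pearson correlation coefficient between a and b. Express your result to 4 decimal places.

-0.5519

r = Cov(a,b) / (s_a · s_b) = -165.464 / (24.433 × 12.270)
  = -165.464 / 299.7929 ≈ -0.5519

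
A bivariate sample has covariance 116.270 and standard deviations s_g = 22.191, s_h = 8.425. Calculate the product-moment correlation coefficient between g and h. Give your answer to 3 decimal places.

0.622

r = Cov(g,h) / (s_g · s_h) = 116.270 / (22.191 × 8.425)
  = 116.270 / 186.9592 ≈ 0.622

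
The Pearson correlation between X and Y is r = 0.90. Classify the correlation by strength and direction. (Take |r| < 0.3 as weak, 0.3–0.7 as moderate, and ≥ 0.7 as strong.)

strong positive

r = 0.90 > 0 so the relationship is positive.
|r| = 0.90, which falls in the strong range.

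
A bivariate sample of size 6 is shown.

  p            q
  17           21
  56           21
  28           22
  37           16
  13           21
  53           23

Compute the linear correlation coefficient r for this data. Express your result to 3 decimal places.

0.078

n = 6, Σp = 204, Σq = 124, Σp² = 8556, Σq² = 2592, Σpq = 4233
nΣpq − ΣpΣq = 25398 − 25296 = 102
nΣp² − (Σp)² = 51336 − 41616 = 9720; nΣq² − (Σq)² = 15552 − 15376 = 176
r = 102 / √(9720 × 176) = 102 / 1307.9450 ≈ 0.078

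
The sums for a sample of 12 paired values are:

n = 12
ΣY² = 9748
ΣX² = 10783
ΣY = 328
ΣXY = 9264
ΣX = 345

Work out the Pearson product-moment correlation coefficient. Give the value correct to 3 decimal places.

-0.202

r = (nΣXY − ΣXΣY) / √[(nΣX² − (ΣX)²)(nΣY² − (ΣY)²)]
Numerator: 12×9264 − 345×328 = -1992
Denominator: √[(129396 − 119025)(116976 − 107584)] = √[10371 × 9392] = 9869.3684
r = -1992 / 9869.3684 ≈ -0.202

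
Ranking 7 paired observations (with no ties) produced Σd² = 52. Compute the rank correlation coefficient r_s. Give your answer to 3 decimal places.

0.071

ρ = 1 − 6Σd² / [n(n²−1)] = 1 − 6×52 / (7×48)
  = 1 − 312/336 = 1 − 0.9286 ≈ 0.071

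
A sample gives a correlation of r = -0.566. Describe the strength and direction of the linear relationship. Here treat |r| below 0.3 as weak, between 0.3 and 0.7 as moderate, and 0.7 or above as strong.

moderate negative

r = -0.566 < 0 so the relationship is negative.
|r| = 0.566, which falls in the moderate range.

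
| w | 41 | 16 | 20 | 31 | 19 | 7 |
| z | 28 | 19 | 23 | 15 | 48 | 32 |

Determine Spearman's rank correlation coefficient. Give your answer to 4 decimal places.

-0.3143

Rank w: 6, 2, 4, 5, 3, 1
Rank z: 4, 2, 3, 1, 6, 5
d = rank(w) − rank(z): 2, 0, 1, 4, -3, -4; Σd² = 46
ρ = 1 − 6Σd² / [n(n²−1)] = 1 − 6×46 / (6×35) = 1 − 276/210 ≈ -0.3143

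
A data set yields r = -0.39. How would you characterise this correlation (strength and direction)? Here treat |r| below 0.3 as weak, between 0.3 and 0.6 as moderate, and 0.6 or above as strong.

r = -0.39 < 0 so the relationship is negative.
|r| = 0.39, which falls in the moderate range.

moderate negative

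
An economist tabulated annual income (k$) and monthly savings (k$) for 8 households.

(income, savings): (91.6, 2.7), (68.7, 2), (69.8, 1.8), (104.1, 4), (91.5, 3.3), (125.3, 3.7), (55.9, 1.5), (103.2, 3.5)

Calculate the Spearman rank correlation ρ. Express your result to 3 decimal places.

0.929

Rank income: 5, 2, 3, 7, 4, 8, 1, 6
Rank savings: 4, 3, 2, 8, 5, 7, 1, 6
d = rank(income) − rank(savings): 1, -1, 1, -1, -1, 1, 0, 0; Σd² = 6
ρ = 1 − 6Σd² / [n(n²−1)] = 1 − 6×6 / (8×63) = 1 − 36/504 ≈ 0.929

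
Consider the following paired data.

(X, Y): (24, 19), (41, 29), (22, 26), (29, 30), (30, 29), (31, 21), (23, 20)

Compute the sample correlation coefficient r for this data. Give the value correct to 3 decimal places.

0.518

n = 7, ΣX = 200, ΣY = 174, ΣX² = 5972, ΣY² = 4460, ΣXY = 5068
nΣXY − ΣXΣY = 35476 − 34800 = 676
nΣX² − (ΣX)² = 41804 − 40000 = 1804; nΣY² − (ΣY)² = 31220 − 30276 = 944
r = 676 / √(1804 × 944) = 676 / 1304.9812 ≈ 0.518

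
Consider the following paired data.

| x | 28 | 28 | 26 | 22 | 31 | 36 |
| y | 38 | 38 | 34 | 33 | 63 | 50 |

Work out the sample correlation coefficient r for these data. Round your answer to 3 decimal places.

0.709

n = 6, Σx = 171, Σy = 256, Σx² = 4985, Σy² = 11602, Σxy = 7491
nΣxy − ΣxΣy = 44946 − 43776 = 1170
nΣx² − (Σx)² = 29910 − 29241 = 669; nΣy² − (Σy)² = 69612 − 65536 = 4076
r = 1170 / √(669 × 4076) = 1170 / 1651.3158 ≈ 0.709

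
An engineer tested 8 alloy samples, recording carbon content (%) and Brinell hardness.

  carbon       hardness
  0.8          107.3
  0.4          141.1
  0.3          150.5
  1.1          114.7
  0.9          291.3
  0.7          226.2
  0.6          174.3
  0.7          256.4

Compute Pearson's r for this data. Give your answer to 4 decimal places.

0.1072

n = 8, Σx = 5.5, Σy = 1461.8, Σx² = 4.25, Σy² = 299372.42, Σxy = 1018.17
nΣxy − ΣxΣy = 8145.36 − 8039.9 = 105.46
nΣx² − (Σx)² = 34 − 30.25 = 3.75; nΣy² − (Σy)² = 2394979.36 − 2136859.24 = 258120.12
r = 105.46 / √(3.75 × 258120.12) = 105.46 / 983.8447 ≈ 0.1072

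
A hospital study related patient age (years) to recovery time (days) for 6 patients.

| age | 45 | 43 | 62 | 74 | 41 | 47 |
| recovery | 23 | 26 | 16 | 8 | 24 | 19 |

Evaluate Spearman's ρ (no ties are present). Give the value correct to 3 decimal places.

Rank age: 3, 2, 5, 6, 1, 4
Rank recovery: 4, 6, 2, 1, 5, 3
d = rank(age) − rank(recovery): -1, -4, 3, 5, -4, 1; Σd² = 68
ρ = 1 − 6Σd² / [n(n²−1)] = 1 − 6×68 / (6×35) = 1 − 408/210 ≈ -0.943

-0.943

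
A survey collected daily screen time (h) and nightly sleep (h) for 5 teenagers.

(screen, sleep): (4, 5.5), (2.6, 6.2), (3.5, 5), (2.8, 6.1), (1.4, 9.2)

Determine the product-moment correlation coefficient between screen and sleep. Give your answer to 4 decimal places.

-0.9164

n = 5, Σx = 14.3, Σy = 32, Σx² = 44.81, Σy² = 215.54, Σxy = 85.58
nΣxy − ΣxΣy = 427.9 − 457.6 = -29.7
nΣx² − (Σx)² = 224.05 − 204.49 = 19.56; nΣy² − (Σy)² = 1077.7 − 1024 = 53.7
r = -29.7 / √(19.56 × 53.7) = -29.7 / 32.4094 ≈ -0.9164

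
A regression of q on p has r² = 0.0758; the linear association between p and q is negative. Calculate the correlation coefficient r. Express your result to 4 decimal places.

-0.2753

|r| = √0.0758 = 0.2753
The association is negative, so r = −0.2753.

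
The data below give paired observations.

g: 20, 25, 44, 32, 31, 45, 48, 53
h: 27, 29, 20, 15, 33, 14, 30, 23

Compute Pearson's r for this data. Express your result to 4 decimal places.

-0.3035

n = 8, Σg = 298, Σh = 191, Σg² = 12084, Σh² = 4909, Σgh = 6937
nΣgh − ΣgΣh = 55496 − 56918 = -1422
nΣg² − (Σg)² = 96672 − 88804 = 7868; nΣh² − (Σh)² = 39272 − 36481 = 2791
r = -1422 / √(7868 × 2791) = -1422 / 4686.1058 ≈ -0.3035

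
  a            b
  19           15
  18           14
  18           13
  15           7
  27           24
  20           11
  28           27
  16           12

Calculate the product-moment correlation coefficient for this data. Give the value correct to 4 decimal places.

0.9520

n = 8, Σa = 161, Σb = 123, Σa² = 3403, Σb² = 2209, Σab = 2692
nΣab − ΣaΣb = 21536 − 19803 = 1733
nΣa² − (Σa)² = 27224 − 25921 = 1303; nΣb² − (Σb)² = 17672 − 15129 = 2543
r = 1733 / √(1303 × 2543) = 1733 / 1820.3101 ≈ 0.9520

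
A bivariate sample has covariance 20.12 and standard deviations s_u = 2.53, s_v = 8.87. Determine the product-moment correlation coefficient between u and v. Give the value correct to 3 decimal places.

0.897

r = Cov(u,v) / (s_u · s_v) = 20.12 / (2.53 × 8.87)
  = 20.12 / 22.4411 ≈ 0.897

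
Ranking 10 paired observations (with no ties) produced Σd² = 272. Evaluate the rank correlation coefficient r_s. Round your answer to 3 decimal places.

-0.648

ρ = 1 − 6Σd² / [n(n²−1)] = 1 − 6×272 / (10×99)
  = 1 − 1632/990 = 1 − 1.6485 ≈ -0.648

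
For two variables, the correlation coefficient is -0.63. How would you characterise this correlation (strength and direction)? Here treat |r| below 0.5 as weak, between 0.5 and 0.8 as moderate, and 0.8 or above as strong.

r = -0.63 < 0 so the relationship is negative.
|r| = 0.63, which falls in the moderate range.

moderate negative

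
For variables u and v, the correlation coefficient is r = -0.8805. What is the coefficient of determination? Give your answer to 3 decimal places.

0.775

r² = (-0.8805)² = 0.775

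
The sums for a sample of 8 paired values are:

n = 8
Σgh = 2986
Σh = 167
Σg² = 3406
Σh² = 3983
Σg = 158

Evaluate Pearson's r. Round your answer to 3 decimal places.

r = (nΣgh − ΣgΣh) / √[(nΣg² − (Σg)²)(nΣh² − (Σh)²)]
Numerator: 8×2986 − 158×167 = -2498
Denominator: √[(27248 − 24964)(31864 − 27889)] = √[2284 × 3975] = 3013.1213
r = -2498 / 3013.1213 ≈ -0.829

-0.829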